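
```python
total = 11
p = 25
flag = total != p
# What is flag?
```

Answer: True

Derivation:
Trace (tracking flag):
total = 11  # -> total = 11
p = 25  # -> p = 25
flag = total != p  # -> flag = True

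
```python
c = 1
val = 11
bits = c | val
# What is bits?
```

Trace (tracking bits):
c = 1  # -> c = 1
val = 11  # -> val = 11
bits = c | val  # -> bits = 11

Answer: 11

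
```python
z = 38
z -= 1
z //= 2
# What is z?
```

Trace (tracking z):
z = 38  # -> z = 38
z -= 1  # -> z = 37
z //= 2  # -> z = 18

Answer: 18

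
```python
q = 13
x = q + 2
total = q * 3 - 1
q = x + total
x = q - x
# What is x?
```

Answer: 38

Derivation:
Trace (tracking x):
q = 13  # -> q = 13
x = q + 2  # -> x = 15
total = q * 3 - 1  # -> total = 38
q = x + total  # -> q = 53
x = q - x  # -> x = 38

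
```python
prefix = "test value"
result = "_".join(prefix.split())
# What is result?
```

Trace (tracking result):
prefix = 'test value'  # -> prefix = 'test value'
result = '_'.join(prefix.split())  # -> result = 'test_value'

Answer: 'test_value'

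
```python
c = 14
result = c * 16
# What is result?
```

Trace (tracking result):
c = 14  # -> c = 14
result = c * 16  # -> result = 224

Answer: 224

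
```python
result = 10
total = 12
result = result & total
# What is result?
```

Trace (tracking result):
result = 10  # -> result = 10
total = 12  # -> total = 12
result = result & total  # -> result = 8

Answer: 8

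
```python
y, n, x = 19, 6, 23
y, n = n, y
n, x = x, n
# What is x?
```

Trace (tracking x):
y, n, x = (19, 6, 23)  # -> y = 19, n = 6, x = 23
y, n = (n, y)  # -> y = 6, n = 19
n, x = (x, n)  # -> n = 23, x = 19

Answer: 19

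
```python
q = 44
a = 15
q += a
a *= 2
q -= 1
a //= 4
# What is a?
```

Trace (tracking a):
q = 44  # -> q = 44
a = 15  # -> a = 15
q += a  # -> q = 59
a *= 2  # -> a = 30
q -= 1  # -> q = 58
a //= 4  # -> a = 7

Answer: 7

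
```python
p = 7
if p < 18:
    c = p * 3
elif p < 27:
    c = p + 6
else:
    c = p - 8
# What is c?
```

Answer: 21

Derivation:
Trace (tracking c):
p = 7  # -> p = 7
if p < 18:  # condition is True
    c = p * 3  # -> c = 21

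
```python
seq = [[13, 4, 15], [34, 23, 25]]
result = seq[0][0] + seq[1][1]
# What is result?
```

Trace (tracking result):
seq = [[13, 4, 15], [34, 23, 25]]  # -> seq = [[13, 4, 15], [34, 23, 25]]
result = seq[0][0] + seq[1][1]  # -> result = 36

Answer: 36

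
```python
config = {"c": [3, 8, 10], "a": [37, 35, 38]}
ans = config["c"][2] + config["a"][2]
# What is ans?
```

Trace (tracking ans):
config = {'c': [3, 8, 10], 'a': [37, 35, 38]}  # -> config = {'c': [3, 8, 10], 'a': [37, 35, 38]}
ans = config['c'][2] + config['a'][2]  # -> ans = 48

Answer: 48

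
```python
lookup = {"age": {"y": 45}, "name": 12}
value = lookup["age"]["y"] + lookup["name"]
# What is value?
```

Trace (tracking value):
lookup = {'age': {'y': 45}, 'name': 12}  # -> lookup = {'age': {'y': 45}, 'name': 12}
value = lookup['age']['y'] + lookup['name']  # -> value = 57

Answer: 57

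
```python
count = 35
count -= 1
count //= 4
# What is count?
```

Trace (tracking count):
count = 35  # -> count = 35
count -= 1  # -> count = 34
count //= 4  # -> count = 8

Answer: 8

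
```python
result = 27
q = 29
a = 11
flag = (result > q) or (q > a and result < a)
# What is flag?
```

Answer: False

Derivation:
Trace (tracking flag):
result = 27  # -> result = 27
q = 29  # -> q = 29
a = 11  # -> a = 11
flag = result > q or (q > a and result < a)  # -> flag = False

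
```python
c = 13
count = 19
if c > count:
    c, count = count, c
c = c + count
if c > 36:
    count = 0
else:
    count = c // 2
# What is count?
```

Trace (tracking count):
c = 13  # -> c = 13
count = 19  # -> count = 19
if c > count:  # condition is False
c = c + count  # -> c = 32
if c > 36:  # condition is False
else:
    count = c // 2  # -> count = 16

Answer: 16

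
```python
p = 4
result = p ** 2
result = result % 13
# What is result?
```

Trace (tracking result):
p = 4  # -> p = 4
result = p ** 2  # -> result = 16
result = result % 13  # -> result = 3

Answer: 3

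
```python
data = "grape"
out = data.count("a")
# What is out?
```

Answer: 1

Derivation:
Trace (tracking out):
data = 'grape'  # -> data = 'grape'
out = data.count('a')  # -> out = 1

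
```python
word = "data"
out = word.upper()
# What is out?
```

Answer: 'DATA'

Derivation:
Trace (tracking out):
word = 'data'  # -> word = 'data'
out = word.upper()  # -> out = 'DATA'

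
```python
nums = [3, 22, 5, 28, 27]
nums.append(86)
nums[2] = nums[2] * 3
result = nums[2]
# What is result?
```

Trace (tracking result):
nums = [3, 22, 5, 28, 27]  # -> nums = [3, 22, 5, 28, 27]
nums.append(86)  # -> nums = [3, 22, 5, 28, 27, 86]
nums[2] = nums[2] * 3  # -> nums = [3, 22, 15, 28, 27, 86]
result = nums[2]  # -> result = 15

Answer: 15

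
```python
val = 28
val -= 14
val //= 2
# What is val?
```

Trace (tracking val):
val = 28  # -> val = 28
val -= 14  # -> val = 14
val //= 2  # -> val = 7

Answer: 7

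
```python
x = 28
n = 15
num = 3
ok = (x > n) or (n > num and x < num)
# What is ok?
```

Trace (tracking ok):
x = 28  # -> x = 28
n = 15  # -> n = 15
num = 3  # -> num = 3
ok = x > n or (n > num and x < num)  # -> ok = True

Answer: True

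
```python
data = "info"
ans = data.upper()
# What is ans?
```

Trace (tracking ans):
data = 'info'  # -> data = 'info'
ans = data.upper()  # -> ans = 'INFO'

Answer: 'INFO'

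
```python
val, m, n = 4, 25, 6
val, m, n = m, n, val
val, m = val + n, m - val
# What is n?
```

Trace (tracking n):
val, m, n = (4, 25, 6)  # -> val = 4, m = 25, n = 6
val, m, n = (m, n, val)  # -> val = 25, m = 6, n = 4
val, m = (val + n, m - val)  # -> val = 29, m = -19

Answer: 4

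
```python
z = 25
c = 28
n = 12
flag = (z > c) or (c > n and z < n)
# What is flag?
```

Trace (tracking flag):
z = 25  # -> z = 25
c = 28  # -> c = 28
n = 12  # -> n = 12
flag = z > c or (c > n and z < n)  # -> flag = False

Answer: False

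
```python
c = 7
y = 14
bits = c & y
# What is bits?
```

Answer: 6

Derivation:
Trace (tracking bits):
c = 7  # -> c = 7
y = 14  # -> y = 14
bits = c & y  # -> bits = 6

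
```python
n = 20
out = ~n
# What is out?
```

Answer: -21

Derivation:
Trace (tracking out):
n = 20  # -> n = 20
out = ~n  # -> out = -21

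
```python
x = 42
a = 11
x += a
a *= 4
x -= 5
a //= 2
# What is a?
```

Answer: 22

Derivation:
Trace (tracking a):
x = 42  # -> x = 42
a = 11  # -> a = 11
x += a  # -> x = 53
a *= 4  # -> a = 44
x -= 5  # -> x = 48
a //= 2  # -> a = 22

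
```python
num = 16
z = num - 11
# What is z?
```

Answer: 5

Derivation:
Trace (tracking z):
num = 16  # -> num = 16
z = num - 11  # -> z = 5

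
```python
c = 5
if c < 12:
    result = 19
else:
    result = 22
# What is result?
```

Answer: 19

Derivation:
Trace (tracking result):
c = 5  # -> c = 5
if c < 12:  # condition is True
    result = 19  # -> result = 19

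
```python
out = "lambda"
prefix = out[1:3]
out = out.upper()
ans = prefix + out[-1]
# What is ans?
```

Answer: 'amA'

Derivation:
Trace (tracking ans):
out = 'lambda'  # -> out = 'lambda'
prefix = out[1:3]  # -> prefix = 'am'
out = out.upper()  # -> out = 'LAMBDA'
ans = prefix + out[-1]  # -> ans = 'amA'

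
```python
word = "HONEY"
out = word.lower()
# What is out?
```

Trace (tracking out):
word = 'HONEY'  # -> word = 'HONEY'
out = word.lower()  # -> out = 'honey'

Answer: 'honey'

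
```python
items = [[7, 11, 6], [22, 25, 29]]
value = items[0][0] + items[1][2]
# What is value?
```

Answer: 36

Derivation:
Trace (tracking value):
items = [[7, 11, 6], [22, 25, 29]]  # -> items = [[7, 11, 6], [22, 25, 29]]
value = items[0][0] + items[1][2]  # -> value = 36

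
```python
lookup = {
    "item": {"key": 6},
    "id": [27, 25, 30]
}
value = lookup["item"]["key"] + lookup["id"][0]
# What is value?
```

Trace (tracking value):
lookup = {'item': {'key': 6}, 'id': [27, 25, 30]}  # -> lookup = {'item': {'key': 6}, 'id': [27, 25, 30]}
value = lookup['item']['key'] + lookup['id'][0]  # -> value = 33

Answer: 33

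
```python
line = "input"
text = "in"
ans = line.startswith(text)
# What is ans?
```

Answer: True

Derivation:
Trace (tracking ans):
line = 'input'  # -> line = 'input'
text = 'in'  # -> text = 'in'
ans = line.startswith(text)  # -> ans = True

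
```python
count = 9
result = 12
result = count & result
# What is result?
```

Answer: 8

Derivation:
Trace (tracking result):
count = 9  # -> count = 9
result = 12  # -> result = 12
result = count & result  # -> result = 8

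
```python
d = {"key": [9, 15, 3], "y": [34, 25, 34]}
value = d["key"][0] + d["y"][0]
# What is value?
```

Answer: 43

Derivation:
Trace (tracking value):
d = {'key': [9, 15, 3], 'y': [34, 25, 34]}  # -> d = {'key': [9, 15, 3], 'y': [34, 25, 34]}
value = d['key'][0] + d['y'][0]  # -> value = 43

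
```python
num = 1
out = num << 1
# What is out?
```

Answer: 2

Derivation:
Trace (tracking out):
num = 1  # -> num = 1
out = num << 1  # -> out = 2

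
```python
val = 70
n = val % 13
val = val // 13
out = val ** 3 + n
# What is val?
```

Answer: 5

Derivation:
Trace (tracking val):
val = 70  # -> val = 70
n = val % 13  # -> n = 5
val = val // 13  # -> val = 5
out = val ** 3 + n  # -> out = 130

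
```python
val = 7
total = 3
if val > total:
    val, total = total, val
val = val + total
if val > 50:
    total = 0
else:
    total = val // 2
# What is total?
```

Answer: 5

Derivation:
Trace (tracking total):
val = 7  # -> val = 7
total = 3  # -> total = 3
if val > total:  # condition is True
    val, total = (total, val)  # -> val = 3, total = 7
val = val + total  # -> val = 10
if val > 50:  # condition is False
else:
    total = val // 2  # -> total = 5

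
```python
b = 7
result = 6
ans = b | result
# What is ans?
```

Trace (tracking ans):
b = 7  # -> b = 7
result = 6  # -> result = 6
ans = b | result  # -> ans = 7

Answer: 7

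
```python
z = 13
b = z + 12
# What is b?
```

Answer: 25

Derivation:
Trace (tracking b):
z = 13  # -> z = 13
b = z + 12  # -> b = 25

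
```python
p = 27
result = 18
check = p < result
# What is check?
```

Trace (tracking check):
p = 27  # -> p = 27
result = 18  # -> result = 18
check = p < result  # -> check = False

Answer: False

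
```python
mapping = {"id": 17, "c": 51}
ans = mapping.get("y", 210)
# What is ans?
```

Answer: 210

Derivation:
Trace (tracking ans):
mapping = {'id': 17, 'c': 51}  # -> mapping = {'id': 17, 'c': 51}
ans = mapping.get('y', 210)  # -> ans = 210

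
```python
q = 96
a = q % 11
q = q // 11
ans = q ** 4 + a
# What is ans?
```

Trace (tracking ans):
q = 96  # -> q = 96
a = q % 11  # -> a = 8
q = q // 11  # -> q = 8
ans = q ** 4 + a  # -> ans = 4104

Answer: 4104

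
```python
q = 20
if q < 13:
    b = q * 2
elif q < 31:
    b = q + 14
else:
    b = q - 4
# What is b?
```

Trace (tracking b):
q = 20  # -> q = 20
if q < 13:  # condition is False
elif q < 31:  # condition is True
    b = q + 14  # -> b = 34

Answer: 34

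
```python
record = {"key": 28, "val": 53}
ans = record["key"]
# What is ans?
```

Answer: 28

Derivation:
Trace (tracking ans):
record = {'key': 28, 'val': 53}  # -> record = {'key': 28, 'val': 53}
ans = record['key']  # -> ans = 28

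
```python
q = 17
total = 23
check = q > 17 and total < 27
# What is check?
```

Answer: False

Derivation:
Trace (tracking check):
q = 17  # -> q = 17
total = 23  # -> total = 23
check = q > 17 and total < 27  # -> check = False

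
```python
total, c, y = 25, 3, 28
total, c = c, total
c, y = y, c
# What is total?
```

Trace (tracking total):
total, c, y = (25, 3, 28)  # -> total = 25, c = 3, y = 28
total, c = (c, total)  # -> total = 3, c = 25
c, y = (y, c)  # -> c = 28, y = 25

Answer: 3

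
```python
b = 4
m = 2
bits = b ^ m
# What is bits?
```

Trace (tracking bits):
b = 4  # -> b = 4
m = 2  # -> m = 2
bits = b ^ m  # -> bits = 6

Answer: 6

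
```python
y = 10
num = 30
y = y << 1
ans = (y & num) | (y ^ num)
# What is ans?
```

Trace (tracking ans):
y = 10  # -> y = 10
num = 30  # -> num = 30
y = y << 1  # -> y = 20
ans = y & num | y ^ num  # -> ans = 30

Answer: 30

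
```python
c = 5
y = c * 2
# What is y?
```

Answer: 10

Derivation:
Trace (tracking y):
c = 5  # -> c = 5
y = c * 2  # -> y = 10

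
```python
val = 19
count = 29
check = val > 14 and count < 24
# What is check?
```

Answer: False

Derivation:
Trace (tracking check):
val = 19  # -> val = 19
count = 29  # -> count = 29
check = val > 14 and count < 24  # -> check = False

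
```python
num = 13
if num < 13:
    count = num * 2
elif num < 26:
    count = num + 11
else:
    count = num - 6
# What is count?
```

Answer: 24

Derivation:
Trace (tracking count):
num = 13  # -> num = 13
if num < 13:  # condition is False
elif num < 26:  # condition is True
    count = num + 11  # -> count = 24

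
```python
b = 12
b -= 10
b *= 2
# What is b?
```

Trace (tracking b):
b = 12  # -> b = 12
b -= 10  # -> b = 2
b *= 2  # -> b = 4

Answer: 4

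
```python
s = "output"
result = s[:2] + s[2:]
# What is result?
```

Answer: 'output'

Derivation:
Trace (tracking result):
s = 'output'  # -> s = 'output'
result = s[:2] + s[2:]  # -> result = 'output'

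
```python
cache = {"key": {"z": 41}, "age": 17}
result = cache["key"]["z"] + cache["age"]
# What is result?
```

Answer: 58

Derivation:
Trace (tracking result):
cache = {'key': {'z': 41}, 'age': 17}  # -> cache = {'key': {'z': 41}, 'age': 17}
result = cache['key']['z'] + cache['age']  # -> result = 58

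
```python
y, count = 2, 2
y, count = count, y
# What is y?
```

Answer: 2

Derivation:
Trace (tracking y):
y, count = (2, 2)  # -> y = 2, count = 2
y, count = (count, y)  # -> y = 2, count = 2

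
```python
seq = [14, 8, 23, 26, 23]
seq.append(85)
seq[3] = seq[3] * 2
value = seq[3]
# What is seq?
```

Trace (tracking seq):
seq = [14, 8, 23, 26, 23]  # -> seq = [14, 8, 23, 26, 23]
seq.append(85)  # -> seq = [14, 8, 23, 26, 23, 85]
seq[3] = seq[3] * 2  # -> seq = [14, 8, 23, 52, 23, 85]
value = seq[3]  # -> value = 52

Answer: [14, 8, 23, 52, 23, 85]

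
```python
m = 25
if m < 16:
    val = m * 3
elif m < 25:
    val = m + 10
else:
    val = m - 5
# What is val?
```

Trace (tracking val):
m = 25  # -> m = 25
if m < 16:  # condition is False
elif m < 25:  # condition is False
else:
    val = m - 5  # -> val = 20

Answer: 20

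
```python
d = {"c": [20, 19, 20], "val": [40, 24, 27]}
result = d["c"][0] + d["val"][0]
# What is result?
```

Answer: 60

Derivation:
Trace (tracking result):
d = {'c': [20, 19, 20], 'val': [40, 24, 27]}  # -> d = {'c': [20, 19, 20], 'val': [40, 24, 27]}
result = d['c'][0] + d['val'][0]  # -> result = 60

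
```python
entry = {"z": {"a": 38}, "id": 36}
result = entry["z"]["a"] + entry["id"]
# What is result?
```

Answer: 74

Derivation:
Trace (tracking result):
entry = {'z': {'a': 38}, 'id': 36}  # -> entry = {'z': {'a': 38}, 'id': 36}
result = entry['z']['a'] + entry['id']  # -> result = 74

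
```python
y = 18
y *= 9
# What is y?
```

Answer: 162

Derivation:
Trace (tracking y):
y = 18  # -> y = 18
y *= 9  # -> y = 162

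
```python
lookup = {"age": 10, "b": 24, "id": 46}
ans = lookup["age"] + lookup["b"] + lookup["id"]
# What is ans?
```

Trace (tracking ans):
lookup = {'age': 10, 'b': 24, 'id': 46}  # -> lookup = {'age': 10, 'b': 24, 'id': 46}
ans = lookup['age'] + lookup['b'] + lookup['id']  # -> ans = 80

Answer: 80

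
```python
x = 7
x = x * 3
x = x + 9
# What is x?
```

Trace (tracking x):
x = 7  # -> x = 7
x = x * 3  # -> x = 21
x = x + 9  # -> x = 30

Answer: 30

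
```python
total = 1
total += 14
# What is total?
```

Trace (tracking total):
total = 1  # -> total = 1
total += 14  # -> total = 15

Answer: 15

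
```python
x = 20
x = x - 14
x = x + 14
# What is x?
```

Trace (tracking x):
x = 20  # -> x = 20
x = x - 14  # -> x = 6
x = x + 14  # -> x = 20

Answer: 20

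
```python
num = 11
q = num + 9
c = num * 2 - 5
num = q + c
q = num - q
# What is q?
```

Answer: 17

Derivation:
Trace (tracking q):
num = 11  # -> num = 11
q = num + 9  # -> q = 20
c = num * 2 - 5  # -> c = 17
num = q + c  # -> num = 37
q = num - q  # -> q = 17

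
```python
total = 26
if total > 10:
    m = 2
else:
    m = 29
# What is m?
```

Trace (tracking m):
total = 26  # -> total = 26
if total > 10:  # condition is True
    m = 2  # -> m = 2

Answer: 2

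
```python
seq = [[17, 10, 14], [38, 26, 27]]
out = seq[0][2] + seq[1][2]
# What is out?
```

Answer: 41

Derivation:
Trace (tracking out):
seq = [[17, 10, 14], [38, 26, 27]]  # -> seq = [[17, 10, 14], [38, 26, 27]]
out = seq[0][2] + seq[1][2]  # -> out = 41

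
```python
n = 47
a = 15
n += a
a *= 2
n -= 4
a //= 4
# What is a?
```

Trace (tracking a):
n = 47  # -> n = 47
a = 15  # -> a = 15
n += a  # -> n = 62
a *= 2  # -> a = 30
n -= 4  # -> n = 58
a //= 4  # -> a = 7

Answer: 7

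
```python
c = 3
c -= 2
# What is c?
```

Trace (tracking c):
c = 3  # -> c = 3
c -= 2  # -> c = 1

Answer: 1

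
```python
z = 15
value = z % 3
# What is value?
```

Answer: 0

Derivation:
Trace (tracking value):
z = 15  # -> z = 15
value = z % 3  # -> value = 0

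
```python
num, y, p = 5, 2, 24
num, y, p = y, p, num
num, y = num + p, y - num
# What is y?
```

Trace (tracking y):
num, y, p = (5, 2, 24)  # -> num = 5, y = 2, p = 24
num, y, p = (y, p, num)  # -> num = 2, y = 24, p = 5
num, y = (num + p, y - num)  # -> num = 7, y = 22

Answer: 22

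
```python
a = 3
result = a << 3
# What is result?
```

Answer: 24

Derivation:
Trace (tracking result):
a = 3  # -> a = 3
result = a << 3  # -> result = 24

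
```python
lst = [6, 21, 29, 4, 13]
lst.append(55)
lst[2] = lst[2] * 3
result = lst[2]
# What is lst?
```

Trace (tracking lst):
lst = [6, 21, 29, 4, 13]  # -> lst = [6, 21, 29, 4, 13]
lst.append(55)  # -> lst = [6, 21, 29, 4, 13, 55]
lst[2] = lst[2] * 3  # -> lst = [6, 21, 87, 4, 13, 55]
result = lst[2]  # -> result = 87

Answer: [6, 21, 87, 4, 13, 55]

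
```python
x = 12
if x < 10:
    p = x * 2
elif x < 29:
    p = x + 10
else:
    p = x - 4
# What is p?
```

Answer: 22

Derivation:
Trace (tracking p):
x = 12  # -> x = 12
if x < 10:  # condition is False
elif x < 29:  # condition is True
    p = x + 10  # -> p = 22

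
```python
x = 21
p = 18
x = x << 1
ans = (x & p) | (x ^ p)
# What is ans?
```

Trace (tracking ans):
x = 21  # -> x = 21
p = 18  # -> p = 18
x = x << 1  # -> x = 42
ans = x & p | x ^ p  # -> ans = 58

Answer: 58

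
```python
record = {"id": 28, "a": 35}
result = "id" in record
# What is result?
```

Answer: True

Derivation:
Trace (tracking result):
record = {'id': 28, 'a': 35}  # -> record = {'id': 28, 'a': 35}
result = 'id' in record  # -> result = True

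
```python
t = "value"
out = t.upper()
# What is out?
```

Trace (tracking out):
t = 'value'  # -> t = 'value'
out = t.upper()  # -> out = 'VALUE'

Answer: 'VALUE'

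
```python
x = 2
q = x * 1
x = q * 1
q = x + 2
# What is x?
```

Answer: 2

Derivation:
Trace (tracking x):
x = 2  # -> x = 2
q = x * 1  # -> q = 2
x = q * 1  # -> x = 2
q = x + 2  # -> q = 4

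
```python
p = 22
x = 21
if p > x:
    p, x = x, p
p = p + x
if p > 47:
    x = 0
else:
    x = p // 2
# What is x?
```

Answer: 21

Derivation:
Trace (tracking x):
p = 22  # -> p = 22
x = 21  # -> x = 21
if p > x:  # condition is True
    p, x = (x, p)  # -> p = 21, x = 22
p = p + x  # -> p = 43
if p > 47:  # condition is False
else:
    x = p // 2  # -> x = 21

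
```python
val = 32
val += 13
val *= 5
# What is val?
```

Trace (tracking val):
val = 32  # -> val = 32
val += 13  # -> val = 45
val *= 5  # -> val = 225

Answer: 225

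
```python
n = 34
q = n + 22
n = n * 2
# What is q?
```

Trace (tracking q):
n = 34  # -> n = 34
q = n + 22  # -> q = 56
n = n * 2  # -> n = 68

Answer: 56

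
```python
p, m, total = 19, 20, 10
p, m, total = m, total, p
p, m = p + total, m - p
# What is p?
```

Answer: 39

Derivation:
Trace (tracking p):
p, m, total = (19, 20, 10)  # -> p = 19, m = 20, total = 10
p, m, total = (m, total, p)  # -> p = 20, m = 10, total = 19
p, m = (p + total, m - p)  # -> p = 39, m = -10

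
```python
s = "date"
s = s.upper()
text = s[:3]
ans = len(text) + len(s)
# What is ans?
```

Answer: 7

Derivation:
Trace (tracking ans):
s = 'date'  # -> s = 'date'
s = s.upper()  # -> s = 'DATE'
text = s[:3]  # -> text = 'DAT'
ans = len(text) + len(s)  # -> ans = 7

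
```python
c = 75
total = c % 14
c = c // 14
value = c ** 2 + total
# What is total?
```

Trace (tracking total):
c = 75  # -> c = 75
total = c % 14  # -> total = 5
c = c // 14  # -> c = 5
value = c ** 2 + total  # -> value = 30

Answer: 5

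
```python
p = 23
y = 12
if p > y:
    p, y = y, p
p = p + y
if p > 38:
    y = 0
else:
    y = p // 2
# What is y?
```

Trace (tracking y):
p = 23  # -> p = 23
y = 12  # -> y = 12
if p > y:  # condition is True
    p, y = (y, p)  # -> p = 12, y = 23
p = p + y  # -> p = 35
if p > 38:  # condition is False
else:
    y = p // 2  # -> y = 17

Answer: 17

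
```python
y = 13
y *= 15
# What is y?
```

Answer: 195

Derivation:
Trace (tracking y):
y = 13  # -> y = 13
y *= 15  # -> y = 195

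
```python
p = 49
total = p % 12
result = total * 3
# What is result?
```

Trace (tracking result):
p = 49  # -> p = 49
total = p % 12  # -> total = 1
result = total * 3  # -> result = 3

Answer: 3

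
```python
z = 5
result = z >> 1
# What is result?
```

Answer: 2

Derivation:
Trace (tracking result):
z = 5  # -> z = 5
result = z >> 1  # -> result = 2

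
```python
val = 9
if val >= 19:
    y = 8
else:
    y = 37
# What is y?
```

Trace (tracking y):
val = 9  # -> val = 9
if val >= 19:  # condition is False
else:
    y = 37  # -> y = 37

Answer: 37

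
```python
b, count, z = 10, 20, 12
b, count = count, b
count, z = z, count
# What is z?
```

Answer: 10

Derivation:
Trace (tracking z):
b, count, z = (10, 20, 12)  # -> b = 10, count = 20, z = 12
b, count = (count, b)  # -> b = 20, count = 10
count, z = (z, count)  # -> count = 12, z = 10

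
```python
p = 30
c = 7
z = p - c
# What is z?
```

Answer: 23

Derivation:
Trace (tracking z):
p = 30  # -> p = 30
c = 7  # -> c = 7
z = p - c  # -> z = 23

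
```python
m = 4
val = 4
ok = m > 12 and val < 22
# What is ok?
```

Answer: False

Derivation:
Trace (tracking ok):
m = 4  # -> m = 4
val = 4  # -> val = 4
ok = m > 12 and val < 22  # -> ok = False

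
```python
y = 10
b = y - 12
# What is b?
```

Trace (tracking b):
y = 10  # -> y = 10
b = y - 12  # -> b = -2

Answer: -2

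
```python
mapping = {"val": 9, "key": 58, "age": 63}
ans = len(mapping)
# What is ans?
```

Trace (tracking ans):
mapping = {'val': 9, 'key': 58, 'age': 63}  # -> mapping = {'val': 9, 'key': 58, 'age': 63}
ans = len(mapping)  # -> ans = 3

Answer: 3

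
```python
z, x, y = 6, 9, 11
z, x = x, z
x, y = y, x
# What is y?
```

Trace (tracking y):
z, x, y = (6, 9, 11)  # -> z = 6, x = 9, y = 11
z, x = (x, z)  # -> z = 9, x = 6
x, y = (y, x)  # -> x = 11, y = 6

Answer: 6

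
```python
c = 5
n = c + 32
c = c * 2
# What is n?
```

Answer: 37

Derivation:
Trace (tracking n):
c = 5  # -> c = 5
n = c + 32  # -> n = 37
c = c * 2  # -> c = 10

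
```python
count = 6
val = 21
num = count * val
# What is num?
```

Trace (tracking num):
count = 6  # -> count = 6
val = 21  # -> val = 21
num = count * val  # -> num = 126

Answer: 126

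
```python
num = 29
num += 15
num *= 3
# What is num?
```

Answer: 132

Derivation:
Trace (tracking num):
num = 29  # -> num = 29
num += 15  # -> num = 44
num *= 3  # -> num = 132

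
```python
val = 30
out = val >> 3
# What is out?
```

Trace (tracking out):
val = 30  # -> val = 30
out = val >> 3  # -> out = 3

Answer: 3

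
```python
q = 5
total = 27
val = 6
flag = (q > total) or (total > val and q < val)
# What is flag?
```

Trace (tracking flag):
q = 5  # -> q = 5
total = 27  # -> total = 27
val = 6  # -> val = 6
flag = q > total or (total > val and q < val)  # -> flag = True

Answer: True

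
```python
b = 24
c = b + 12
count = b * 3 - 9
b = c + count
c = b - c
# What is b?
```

Answer: 99

Derivation:
Trace (tracking b):
b = 24  # -> b = 24
c = b + 12  # -> c = 36
count = b * 3 - 9  # -> count = 63
b = c + count  # -> b = 99
c = b - c  # -> c = 63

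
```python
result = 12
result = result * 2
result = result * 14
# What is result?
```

Answer: 336

Derivation:
Trace (tracking result):
result = 12  # -> result = 12
result = result * 2  # -> result = 24
result = result * 14  # -> result = 336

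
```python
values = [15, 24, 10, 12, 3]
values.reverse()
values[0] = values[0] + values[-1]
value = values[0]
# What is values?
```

Trace (tracking values):
values = [15, 24, 10, 12, 3]  # -> values = [15, 24, 10, 12, 3]
values.reverse()  # -> values = [3, 12, 10, 24, 15]
values[0] = values[0] + values[-1]  # -> values = [18, 12, 10, 24, 15]
value = values[0]  # -> value = 18

Answer: [18, 12, 10, 24, 15]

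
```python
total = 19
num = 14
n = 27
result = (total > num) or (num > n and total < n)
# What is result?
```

Trace (tracking result):
total = 19  # -> total = 19
num = 14  # -> num = 14
n = 27  # -> n = 27
result = total > num or (num > n and total < n)  # -> result = True

Answer: True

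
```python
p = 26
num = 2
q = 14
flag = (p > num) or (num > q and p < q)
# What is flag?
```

Trace (tracking flag):
p = 26  # -> p = 26
num = 2  # -> num = 2
q = 14  # -> q = 14
flag = p > num or (num > q and p < q)  # -> flag = True

Answer: True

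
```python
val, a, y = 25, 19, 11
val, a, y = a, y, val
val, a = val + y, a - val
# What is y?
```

Answer: 25

Derivation:
Trace (tracking y):
val, a, y = (25, 19, 11)  # -> val = 25, a = 19, y = 11
val, a, y = (a, y, val)  # -> val = 19, a = 11, y = 25
val, a = (val + y, a - val)  # -> val = 44, a = -8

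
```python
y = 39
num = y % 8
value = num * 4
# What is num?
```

Trace (tracking num):
y = 39  # -> y = 39
num = y % 8  # -> num = 7
value = num * 4  # -> value = 28

Answer: 7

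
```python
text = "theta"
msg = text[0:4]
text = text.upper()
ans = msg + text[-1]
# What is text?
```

Trace (tracking text):
text = 'theta'  # -> text = 'theta'
msg = text[0:4]  # -> msg = 'thet'
text = text.upper()  # -> text = 'THETA'
ans = msg + text[-1]  # -> ans = 'thetA'

Answer: 'THETA'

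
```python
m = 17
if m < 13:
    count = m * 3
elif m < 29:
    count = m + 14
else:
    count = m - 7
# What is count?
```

Trace (tracking count):
m = 17  # -> m = 17
if m < 13:  # condition is False
elif m < 29:  # condition is True
    count = m + 14  # -> count = 31

Answer: 31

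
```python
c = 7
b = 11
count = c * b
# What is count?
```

Answer: 77

Derivation:
Trace (tracking count):
c = 7  # -> c = 7
b = 11  # -> b = 11
count = c * b  # -> count = 77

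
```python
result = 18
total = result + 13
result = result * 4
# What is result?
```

Trace (tracking result):
result = 18  # -> result = 18
total = result + 13  # -> total = 31
result = result * 4  # -> result = 72

Answer: 72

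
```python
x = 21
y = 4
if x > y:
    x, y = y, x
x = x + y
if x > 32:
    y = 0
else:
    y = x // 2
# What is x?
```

Trace (tracking x):
x = 21  # -> x = 21
y = 4  # -> y = 4
if x > y:  # condition is True
    x, y = (y, x)  # -> x = 4, y = 21
x = x + y  # -> x = 25
if x > 32:  # condition is False
else:
    y = x // 2  # -> y = 12

Answer: 25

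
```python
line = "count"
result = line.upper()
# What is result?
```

Trace (tracking result):
line = 'count'  # -> line = 'count'
result = line.upper()  # -> result = 'COUNT'

Answer: 'COUNT'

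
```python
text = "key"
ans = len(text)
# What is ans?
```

Answer: 3

Derivation:
Trace (tracking ans):
text = 'key'  # -> text = 'key'
ans = len(text)  # -> ans = 3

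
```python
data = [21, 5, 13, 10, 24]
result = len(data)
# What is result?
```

Trace (tracking result):
data = [21, 5, 13, 10, 24]  # -> data = [21, 5, 13, 10, 24]
result = len(data)  # -> result = 5

Answer: 5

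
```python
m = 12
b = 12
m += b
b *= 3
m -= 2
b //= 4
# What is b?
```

Answer: 9

Derivation:
Trace (tracking b):
m = 12  # -> m = 12
b = 12  # -> b = 12
m += b  # -> m = 24
b *= 3  # -> b = 36
m -= 2  # -> m = 22
b //= 4  # -> b = 9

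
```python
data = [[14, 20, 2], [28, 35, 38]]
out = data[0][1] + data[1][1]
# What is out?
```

Trace (tracking out):
data = [[14, 20, 2], [28, 35, 38]]  # -> data = [[14, 20, 2], [28, 35, 38]]
out = data[0][1] + data[1][1]  # -> out = 55

Answer: 55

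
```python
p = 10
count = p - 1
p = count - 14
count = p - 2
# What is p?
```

Trace (tracking p):
p = 10  # -> p = 10
count = p - 1  # -> count = 9
p = count - 14  # -> p = -5
count = p - 2  # -> count = -7

Answer: -5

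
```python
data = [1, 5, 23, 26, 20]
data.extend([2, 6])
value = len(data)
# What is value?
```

Answer: 7

Derivation:
Trace (tracking value):
data = [1, 5, 23, 26, 20]  # -> data = [1, 5, 23, 26, 20]
data.extend([2, 6])  # -> data = [1, 5, 23, 26, 20, 2, 6]
value = len(data)  # -> value = 7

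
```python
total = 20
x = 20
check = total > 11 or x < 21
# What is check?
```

Trace (tracking check):
total = 20  # -> total = 20
x = 20  # -> x = 20
check = total > 11 or x < 21  # -> check = True

Answer: True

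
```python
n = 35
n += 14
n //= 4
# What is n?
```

Answer: 12

Derivation:
Trace (tracking n):
n = 35  # -> n = 35
n += 14  # -> n = 49
n //= 4  # -> n = 12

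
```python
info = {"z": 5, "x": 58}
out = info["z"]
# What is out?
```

Trace (tracking out):
info = {'z': 5, 'x': 58}  # -> info = {'z': 5, 'x': 58}
out = info['z']  # -> out = 5

Answer: 5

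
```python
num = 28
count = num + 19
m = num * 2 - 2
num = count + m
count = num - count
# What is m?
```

Trace (tracking m):
num = 28  # -> num = 28
count = num + 19  # -> count = 47
m = num * 2 - 2  # -> m = 54
num = count + m  # -> num = 101
count = num - count  # -> count = 54

Answer: 54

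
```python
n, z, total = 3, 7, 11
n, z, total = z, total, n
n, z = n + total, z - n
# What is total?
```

Trace (tracking total):
n, z, total = (3, 7, 11)  # -> n = 3, z = 7, total = 11
n, z, total = (z, total, n)  # -> n = 7, z = 11, total = 3
n, z = (n + total, z - n)  # -> n = 10, z = 4

Answer: 3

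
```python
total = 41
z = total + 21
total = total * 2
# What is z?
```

Trace (tracking z):
total = 41  # -> total = 41
z = total + 21  # -> z = 62
total = total * 2  # -> total = 82

Answer: 62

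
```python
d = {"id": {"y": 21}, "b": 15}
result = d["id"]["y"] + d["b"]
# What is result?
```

Answer: 36

Derivation:
Trace (tracking result):
d = {'id': {'y': 21}, 'b': 15}  # -> d = {'id': {'y': 21}, 'b': 15}
result = d['id']['y'] + d['b']  # -> result = 36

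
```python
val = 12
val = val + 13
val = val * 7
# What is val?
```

Answer: 175

Derivation:
Trace (tracking val):
val = 12  # -> val = 12
val = val + 13  # -> val = 25
val = val * 7  # -> val = 175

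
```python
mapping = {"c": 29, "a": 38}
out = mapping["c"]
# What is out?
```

Answer: 29

Derivation:
Trace (tracking out):
mapping = {'c': 29, 'a': 38}  # -> mapping = {'c': 29, 'a': 38}
out = mapping['c']  # -> out = 29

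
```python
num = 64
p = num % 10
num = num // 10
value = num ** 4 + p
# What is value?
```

Trace (tracking value):
num = 64  # -> num = 64
p = num % 10  # -> p = 4
num = num // 10  # -> num = 6
value = num ** 4 + p  # -> value = 1300

Answer: 1300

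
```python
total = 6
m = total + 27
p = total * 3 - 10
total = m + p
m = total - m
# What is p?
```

Answer: 8

Derivation:
Trace (tracking p):
total = 6  # -> total = 6
m = total + 27  # -> m = 33
p = total * 3 - 10  # -> p = 8
total = m + p  # -> total = 41
m = total - m  # -> m = 8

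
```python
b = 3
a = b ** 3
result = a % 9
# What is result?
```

Trace (tracking result):
b = 3  # -> b = 3
a = b ** 3  # -> a = 27
result = a % 9  # -> result = 0

Answer: 0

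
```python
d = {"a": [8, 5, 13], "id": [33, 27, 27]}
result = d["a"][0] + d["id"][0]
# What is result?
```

Trace (tracking result):
d = {'a': [8, 5, 13], 'id': [33, 27, 27]}  # -> d = {'a': [8, 5, 13], 'id': [33, 27, 27]}
result = d['a'][0] + d['id'][0]  # -> result = 41

Answer: 41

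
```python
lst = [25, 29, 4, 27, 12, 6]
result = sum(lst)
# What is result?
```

Trace (tracking result):
lst = [25, 29, 4, 27, 12, 6]  # -> lst = [25, 29, 4, 27, 12, 6]
result = sum(lst)  # -> result = 103

Answer: 103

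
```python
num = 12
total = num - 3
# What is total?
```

Trace (tracking total):
num = 12  # -> num = 12
total = num - 3  # -> total = 9

Answer: 9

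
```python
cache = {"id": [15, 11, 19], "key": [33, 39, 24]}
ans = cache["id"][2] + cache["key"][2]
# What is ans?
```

Trace (tracking ans):
cache = {'id': [15, 11, 19], 'key': [33, 39, 24]}  # -> cache = {'id': [15, 11, 19], 'key': [33, 39, 24]}
ans = cache['id'][2] + cache['key'][2]  # -> ans = 43

Answer: 43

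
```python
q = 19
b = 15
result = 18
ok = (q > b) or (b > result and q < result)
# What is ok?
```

Answer: True

Derivation:
Trace (tracking ok):
q = 19  # -> q = 19
b = 15  # -> b = 15
result = 18  # -> result = 18
ok = q > b or (b > result and q < result)  # -> ok = True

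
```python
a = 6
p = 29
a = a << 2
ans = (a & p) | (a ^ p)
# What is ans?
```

Trace (tracking ans):
a = 6  # -> a = 6
p = 29  # -> p = 29
a = a << 2  # -> a = 24
ans = a & p | a ^ p  # -> ans = 29

Answer: 29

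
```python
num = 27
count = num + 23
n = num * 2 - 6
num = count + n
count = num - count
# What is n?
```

Trace (tracking n):
num = 27  # -> num = 27
count = num + 23  # -> count = 50
n = num * 2 - 6  # -> n = 48
num = count + n  # -> num = 98
count = num - count  # -> count = 48

Answer: 48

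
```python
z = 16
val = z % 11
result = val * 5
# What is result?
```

Trace (tracking result):
z = 16  # -> z = 16
val = z % 11  # -> val = 5
result = val * 5  # -> result = 25

Answer: 25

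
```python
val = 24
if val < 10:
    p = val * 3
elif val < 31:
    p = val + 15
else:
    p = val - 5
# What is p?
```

Trace (tracking p):
val = 24  # -> val = 24
if val < 10:  # condition is False
elif val < 31:  # condition is True
    p = val + 15  # -> p = 39

Answer: 39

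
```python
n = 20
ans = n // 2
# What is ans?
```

Trace (tracking ans):
n = 20  # -> n = 20
ans = n // 2  # -> ans = 10

Answer: 10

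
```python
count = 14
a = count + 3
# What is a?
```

Trace (tracking a):
count = 14  # -> count = 14
a = count + 3  # -> a = 17

Answer: 17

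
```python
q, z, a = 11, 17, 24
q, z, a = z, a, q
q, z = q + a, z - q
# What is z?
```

Trace (tracking z):
q, z, a = (11, 17, 24)  # -> q = 11, z = 17, a = 24
q, z, a = (z, a, q)  # -> q = 17, z = 24, a = 11
q, z = (q + a, z - q)  # -> q = 28, z = 7

Answer: 7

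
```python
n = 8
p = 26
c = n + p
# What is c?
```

Trace (tracking c):
n = 8  # -> n = 8
p = 26  # -> p = 26
c = n + p  # -> c = 34

Answer: 34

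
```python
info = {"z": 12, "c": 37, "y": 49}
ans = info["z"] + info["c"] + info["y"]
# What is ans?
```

Answer: 98

Derivation:
Trace (tracking ans):
info = {'z': 12, 'c': 37, 'y': 49}  # -> info = {'z': 12, 'c': 37, 'y': 49}
ans = info['z'] + info['c'] + info['y']  # -> ans = 98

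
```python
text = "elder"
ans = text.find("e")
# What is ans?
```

Answer: 0

Derivation:
Trace (tracking ans):
text = 'elder'  # -> text = 'elder'
ans = text.find('e')  # -> ans = 0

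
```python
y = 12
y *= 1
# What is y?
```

Answer: 12

Derivation:
Trace (tracking y):
y = 12  # -> y = 12
y *= 1  # -> y = 12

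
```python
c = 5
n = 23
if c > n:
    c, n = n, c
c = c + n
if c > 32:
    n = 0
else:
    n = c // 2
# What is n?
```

Trace (tracking n):
c = 5  # -> c = 5
n = 23  # -> n = 23
if c > n:  # condition is False
c = c + n  # -> c = 28
if c > 32:  # condition is False
else:
    n = c // 2  # -> n = 14

Answer: 14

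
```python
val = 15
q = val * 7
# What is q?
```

Answer: 105

Derivation:
Trace (tracking q):
val = 15  # -> val = 15
q = val * 7  # -> q = 105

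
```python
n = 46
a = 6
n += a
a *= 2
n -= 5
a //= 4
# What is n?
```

Trace (tracking n):
n = 46  # -> n = 46
a = 6  # -> a = 6
n += a  # -> n = 52
a *= 2  # -> a = 12
n -= 5  # -> n = 47
a //= 4  # -> a = 3

Answer: 47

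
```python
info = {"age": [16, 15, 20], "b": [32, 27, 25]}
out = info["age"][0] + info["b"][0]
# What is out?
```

Answer: 48

Derivation:
Trace (tracking out):
info = {'age': [16, 15, 20], 'b': [32, 27, 25]}  # -> info = {'age': [16, 15, 20], 'b': [32, 27, 25]}
out = info['age'][0] + info['b'][0]  # -> out = 48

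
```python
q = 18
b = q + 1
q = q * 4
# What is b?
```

Answer: 19

Derivation:
Trace (tracking b):
q = 18  # -> q = 18
b = q + 1  # -> b = 19
q = q * 4  # -> q = 72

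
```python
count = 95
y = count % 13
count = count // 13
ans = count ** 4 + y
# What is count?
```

Answer: 7

Derivation:
Trace (tracking count):
count = 95  # -> count = 95
y = count % 13  # -> y = 4
count = count // 13  # -> count = 7
ans = count ** 4 + y  # -> ans = 2405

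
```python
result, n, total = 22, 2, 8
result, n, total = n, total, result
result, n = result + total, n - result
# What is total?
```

Trace (tracking total):
result, n, total = (22, 2, 8)  # -> result = 22, n = 2, total = 8
result, n, total = (n, total, result)  # -> result = 2, n = 8, total = 22
result, n = (result + total, n - result)  # -> result = 24, n = 6

Answer: 22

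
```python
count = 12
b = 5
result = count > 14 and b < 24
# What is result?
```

Answer: False

Derivation:
Trace (tracking result):
count = 12  # -> count = 12
b = 5  # -> b = 5
result = count > 14 and b < 24  # -> result = False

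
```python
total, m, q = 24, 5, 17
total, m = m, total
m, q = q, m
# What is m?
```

Trace (tracking m):
total, m, q = (24, 5, 17)  # -> total = 24, m = 5, q = 17
total, m = (m, total)  # -> total = 5, m = 24
m, q = (q, m)  # -> m = 17, q = 24

Answer: 17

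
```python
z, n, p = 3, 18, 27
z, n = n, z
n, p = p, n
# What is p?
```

Trace (tracking p):
z, n, p = (3, 18, 27)  # -> z = 3, n = 18, p = 27
z, n = (n, z)  # -> z = 18, n = 3
n, p = (p, n)  # -> n = 27, p = 3

Answer: 3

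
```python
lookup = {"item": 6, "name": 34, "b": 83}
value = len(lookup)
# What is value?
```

Trace (tracking value):
lookup = {'item': 6, 'name': 34, 'b': 83}  # -> lookup = {'item': 6, 'name': 34, 'b': 83}
value = len(lookup)  # -> value = 3

Answer: 3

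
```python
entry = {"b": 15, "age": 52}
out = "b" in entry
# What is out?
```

Trace (tracking out):
entry = {'b': 15, 'age': 52}  # -> entry = {'b': 15, 'age': 52}
out = 'b' in entry  # -> out = True

Answer: True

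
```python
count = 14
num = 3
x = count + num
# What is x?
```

Trace (tracking x):
count = 14  # -> count = 14
num = 3  # -> num = 3
x = count + num  # -> x = 17

Answer: 17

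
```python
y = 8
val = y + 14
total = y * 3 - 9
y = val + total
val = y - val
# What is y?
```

Trace (tracking y):
y = 8  # -> y = 8
val = y + 14  # -> val = 22
total = y * 3 - 9  # -> total = 15
y = val + total  # -> y = 37
val = y - val  # -> val = 15

Answer: 37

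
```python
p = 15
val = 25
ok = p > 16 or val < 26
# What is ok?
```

Trace (tracking ok):
p = 15  # -> p = 15
val = 25  # -> val = 25
ok = p > 16 or val < 26  # -> ok = True

Answer: True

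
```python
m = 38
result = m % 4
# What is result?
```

Trace (tracking result):
m = 38  # -> m = 38
result = m % 4  # -> result = 2

Answer: 2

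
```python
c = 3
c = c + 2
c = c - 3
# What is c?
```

Answer: 2

Derivation:
Trace (tracking c):
c = 3  # -> c = 3
c = c + 2  # -> c = 5
c = c - 3  # -> c = 2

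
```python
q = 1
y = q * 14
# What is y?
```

Answer: 14

Derivation:
Trace (tracking y):
q = 1  # -> q = 1
y = q * 14  # -> y = 14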